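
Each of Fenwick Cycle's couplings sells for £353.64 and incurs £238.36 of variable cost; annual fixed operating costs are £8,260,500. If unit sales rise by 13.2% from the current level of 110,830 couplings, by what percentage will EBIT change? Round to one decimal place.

At 110,830 units, contribution = 110,830 × £115.28 = £12,776,482.40.
Subtracting fixed costs: EBIT = £12,776,482.40 − £8,260,500 = £4,515,982.40.
DOL = contribution ÷ EBIT = £12,776,482.40 ÷ £4,515,982.40 = 2.8292.
Operating income changes by 2.8292 × +13.2% = +37.3%.

+37.3%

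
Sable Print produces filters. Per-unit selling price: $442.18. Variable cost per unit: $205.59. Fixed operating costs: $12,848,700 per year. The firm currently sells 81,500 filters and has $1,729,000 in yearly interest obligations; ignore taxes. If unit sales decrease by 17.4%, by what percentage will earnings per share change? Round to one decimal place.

Total contribution margin = 81,500 × $236.59 = $19,282,085.00.
EBIT = $19,282,085.00 − $12,848,700 = $6,433,385.00.
Interest = $1,729,000.00, so EBIT − I = $4,704,385.00.
DCL = total CM / (EBIT − I) = $19,282,085.00 / $4,704,385.00 = 4.0987.
%ΔEPS = DCL × %ΔSales = 4.0987 × -17.4% = -71.3%.

-71.3%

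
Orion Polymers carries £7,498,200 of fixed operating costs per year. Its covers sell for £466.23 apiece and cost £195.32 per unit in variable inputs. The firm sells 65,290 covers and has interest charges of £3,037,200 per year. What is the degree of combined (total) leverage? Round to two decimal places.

At 65,290 units, contribution = 65,290 × £270.91 = £17,687,713.90.
EBIT = £17,687,713.90 − £7,498,200 = £10,189,513.90. Interest = £3,037,200.00.
DOL = £17,687,713.90 ÷ £10,189,513.90 = 1.7359; DFL = £10,189,513.90 ÷ £7,152,313.90 = 1.4246.
Combined leverage = 1.7359 × 1.4246 = 2.4730.

2.47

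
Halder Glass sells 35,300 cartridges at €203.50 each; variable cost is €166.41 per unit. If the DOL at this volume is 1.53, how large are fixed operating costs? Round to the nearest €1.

€453,540

Total contribution margin = 35,300 × €37.09 = €1,309,277.00.
Since DOL = CM ÷ EBIT, EBIT = €1,309,277.00 ÷ 1.53 = €855,736.60.
And FC = contribution − EBIT = €1,309,277.00 − €855,736.60 = €453,540.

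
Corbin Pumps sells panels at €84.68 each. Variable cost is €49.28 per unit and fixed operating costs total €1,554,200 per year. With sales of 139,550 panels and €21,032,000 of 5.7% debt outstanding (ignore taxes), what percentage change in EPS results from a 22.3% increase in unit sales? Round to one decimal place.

+50.4%

Contribution at this volume is 139,550 × €35.40 = €4,940,070.00.
Subtracting fixed costs: EBIT = €4,940,070.00 − €1,554,200 = €3,385,870.00.
Interest = €1,198,824.00, so EBIT − I = €2,187,046.00.
DCL = total CM / (EBIT − I) = €4,940,070.00 / €2,187,046.00 = 2.2588.
%ΔEPS = DCL × %ΔSales = 2.2588 × +22.3% = +50.4%.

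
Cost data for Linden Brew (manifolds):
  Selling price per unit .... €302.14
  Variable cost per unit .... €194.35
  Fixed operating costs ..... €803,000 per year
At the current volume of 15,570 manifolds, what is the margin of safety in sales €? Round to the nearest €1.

€2,453,476

Contribution margin per unit = €302.14 − €194.35 = €107.79. Break-even units = €803,000 ÷ €107.79 = 7,449.67; break-even revenue = 7,449.67 × €302.14 = €2,250,843.49.
Actual sales revenue = 15,570 × €302.14 = €4,704,319.80.
Margin of safety = €4,704,319.80 − €2,250,843.49 = €2,453,476.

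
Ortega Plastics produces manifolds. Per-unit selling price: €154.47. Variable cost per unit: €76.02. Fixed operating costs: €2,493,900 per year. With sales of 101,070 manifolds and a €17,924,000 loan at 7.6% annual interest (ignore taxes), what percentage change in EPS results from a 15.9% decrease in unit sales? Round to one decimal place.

At 101,070 units, contribution = 101,070 × €78.45 = €7,928,941.50.
Operating income = contribution − fixed costs = €7,928,941.50 − €2,493,900 = €5,435,041.50.
After interest of €1,362,224.00, pre-tax earnings = €4,072,817.50.
DCL = total CM / (EBIT − I) = €7,928,941.50 / €4,072,817.50 = 1.9468.
%ΔEPS = DCL × %ΔSales = 1.9468 × -15.9% = -31.0%.

-31.0%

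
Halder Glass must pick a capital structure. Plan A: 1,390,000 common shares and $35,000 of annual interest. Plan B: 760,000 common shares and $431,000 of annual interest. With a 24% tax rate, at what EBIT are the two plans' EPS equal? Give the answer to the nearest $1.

$908,714

At indifference, (EBIT − 35,000)(1 − t)/1,390,000 = (EBIT − 431,000)(1 − t)/760,000.
The (1 − t) factor cancels: (EBIT − 35,000) × 760,000 = (EBIT − 431,000) × 1,390,000.
Solving, EBIT = (431,000·1,390,000 − 35,000·760,000) / (1,390,000 − 760,000) = 572,490,000,000 / 630,000 = 908,714.29.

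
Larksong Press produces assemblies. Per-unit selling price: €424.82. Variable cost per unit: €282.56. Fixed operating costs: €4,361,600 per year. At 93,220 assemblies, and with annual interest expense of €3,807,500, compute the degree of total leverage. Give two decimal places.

At 93,220 units, contribution = 93,220 × €142.26 = €13,261,477.20.
Subtracting fixed costs: EBIT = €13,261,477.20 − €4,361,600 = €8,899,877.20. Interest = €3,807,500.00, so EBIT − I = €5,092,377.20.
DCL = contribution ÷ (EBIT − I) = €13,261,477.20 ÷ €5,092,377.20 = 2.6042.

2.60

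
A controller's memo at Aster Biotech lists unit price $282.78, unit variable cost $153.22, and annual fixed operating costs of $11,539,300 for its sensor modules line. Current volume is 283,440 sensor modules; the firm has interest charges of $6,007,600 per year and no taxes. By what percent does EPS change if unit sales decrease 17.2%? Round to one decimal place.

At 283,440 units, contribution = 283,440 × $129.56 = $36,722,486.40.
Subtracting fixed costs: EBIT = $36,722,486.40 − $11,539,300 = $25,183,186.40.
After interest of $6,007,600.00, pre-tax earnings = $19,175,586.40.
DCL = total CM / (EBIT − I) = $36,722,486.40 / $19,175,586.40 = 1.9151.
EPS therefore changes by 1.9151 × (-17.2%) = -32.9%.

-32.9%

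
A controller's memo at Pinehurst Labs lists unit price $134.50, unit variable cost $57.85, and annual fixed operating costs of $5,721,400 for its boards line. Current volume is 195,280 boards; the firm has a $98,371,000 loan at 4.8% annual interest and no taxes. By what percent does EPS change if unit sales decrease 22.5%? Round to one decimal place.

Contribution at this volume is 195,280 × $76.65 = $14,968,212.00.
Operating income = contribution − fixed costs = $14,968,212.00 − $5,721,400 = $9,246,812.00.
Interest = $4,721,808.00, so EBIT − I = $4,525,004.00.
DCL = total CM / (EBIT − I) = $14,968,212.00 / $4,525,004.00 = 3.3079.
EPS therefore changes by 3.3079 × (-22.5%) = -74.4%.

-74.4%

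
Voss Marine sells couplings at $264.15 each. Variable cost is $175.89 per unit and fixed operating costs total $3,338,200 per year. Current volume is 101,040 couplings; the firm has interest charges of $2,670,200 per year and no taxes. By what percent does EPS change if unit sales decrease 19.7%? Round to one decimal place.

-60.4%

Total contribution margin = 101,040 × $88.26 = $8,917,790.40.
EBIT = $8,917,790.40 − $3,338,200 = $5,579,590.40.
Interest = $2,670,200.00, so EBIT − I = $2,909,390.40.
DCL = total CM / (EBIT − I) = $8,917,790.40 / $2,909,390.40 = 3.0652.
%ΔEPS = DCL × %ΔSales = 3.0652 × -19.7% = -60.4%.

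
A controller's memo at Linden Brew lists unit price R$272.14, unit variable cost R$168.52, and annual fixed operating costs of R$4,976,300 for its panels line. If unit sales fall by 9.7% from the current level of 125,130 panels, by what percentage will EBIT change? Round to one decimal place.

-15.7%

At 125,130 units, contribution = 125,130 × R$103.62 = R$12,965,970.60.
EBIT = R$12,965,970.60 − R$4,976,300 = R$7,989,670.60.
Degree of operating leverage = R$12,965,970.60 / R$7,989,670.60 = 1.6228.
%ΔEBIT = DOL × %ΔSales = 1.6228 × -9.7% = -15.7%.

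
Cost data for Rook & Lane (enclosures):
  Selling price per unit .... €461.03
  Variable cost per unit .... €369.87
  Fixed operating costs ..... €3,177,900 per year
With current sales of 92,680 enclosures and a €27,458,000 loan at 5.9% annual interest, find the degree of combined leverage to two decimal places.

Contribution at this volume is 92,680 × €91.16 = €8,448,708.80.
Subtracting fixed costs: EBIT = €8,448,708.80 − €3,177,900 = €5,270,808.80. Interest = €1,620,022.00.
DOL = €8,448,708.80 ÷ €5,270,808.80 = 1.6029; DFL = €5,270,808.80 ÷ €3,650,786.80 = 1.4437.
DCL = DOL × DFL = 1.6029 × 1.4437 = 2.3141.

2.31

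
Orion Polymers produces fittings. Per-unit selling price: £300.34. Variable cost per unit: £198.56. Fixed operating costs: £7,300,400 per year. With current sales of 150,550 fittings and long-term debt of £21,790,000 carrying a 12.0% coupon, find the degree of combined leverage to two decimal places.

2.83

Total contribution margin = 150,550 × £101.78 = £15,322,979.00.
Subtracting fixed costs: EBIT = £15,322,979.00 − £7,300,400 = £8,022,579.00. Interest = £2,614,800.00, so EBIT − I = £5,407,779.00.
Degree of total leverage = total CM / (EBIT − interest) = £15,322,979.00 / £5,407,779.00 = 2.8335.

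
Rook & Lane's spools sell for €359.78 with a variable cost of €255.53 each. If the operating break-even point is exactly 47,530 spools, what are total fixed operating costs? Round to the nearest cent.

Contribution margin per unit = €359.78 − €255.53 = €104.25.
Fixed costs = break-even units × CM = 47,530 × €104.25 = €4,955,002.50.

€4,955,002.50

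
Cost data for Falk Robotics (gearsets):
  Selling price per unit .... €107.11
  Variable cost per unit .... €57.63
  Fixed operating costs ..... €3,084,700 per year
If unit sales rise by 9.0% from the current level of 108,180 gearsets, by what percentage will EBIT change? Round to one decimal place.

+21.2%

At 108,180 units, contribution = 108,180 × €49.48 = €5,352,746.40.
EBIT = €5,352,746.40 − €3,084,700 = €2,268,046.40.
Degree of operating leverage = €5,352,746.40 / €2,268,046.40 = 2.3601.
Operating income changes by 2.3601 × +9.0% = +21.2%.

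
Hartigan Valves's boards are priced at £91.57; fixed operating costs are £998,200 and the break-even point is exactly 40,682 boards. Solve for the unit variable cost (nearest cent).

Contribution per unit must be FC / Q = £998,200 / 40,682 = £24.5367.
Variable cost per unit = £91.57 − £24.5367 = £67.03.

£67.03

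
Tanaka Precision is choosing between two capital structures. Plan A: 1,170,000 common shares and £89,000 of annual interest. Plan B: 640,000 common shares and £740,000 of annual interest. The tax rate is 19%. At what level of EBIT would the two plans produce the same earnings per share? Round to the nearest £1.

£1,526,113

Set EPS_A = EPS_B: (EBIT − £89,000)(1 − 0.19) ÷ 1,170,000 = (EBIT − £740,000)(1 − 0.19) ÷ 640,000.
The (1 − t) factor cancels: (EBIT − 89,000) × 640,000 = (EBIT − 740,000) × 1,170,000.
EBIT × (1,170,000 − 640,000) = 740,000 × 1,170,000 − 89,000 × 640,000 = 808,840,000,000, so EBIT = 808,840,000,000 ÷ 530,000 = 1,526,113.21.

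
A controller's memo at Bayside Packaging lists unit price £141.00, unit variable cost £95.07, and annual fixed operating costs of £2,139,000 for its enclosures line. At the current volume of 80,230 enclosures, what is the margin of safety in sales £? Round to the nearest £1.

£4,745,938

Contribution margin per unit = £141.00 − £95.07 = £45.93. Break-even units = £2,139,000 ÷ £45.93 = 46,570.87; break-even revenue = 46,570.87 × £141.00 = £6,566,492.49.
Current sales = 80,230 × £141.00 = £11,312,430.00.
Margin of safety = £11,312,430.00 − £6,566,492.49 = £4,745,938.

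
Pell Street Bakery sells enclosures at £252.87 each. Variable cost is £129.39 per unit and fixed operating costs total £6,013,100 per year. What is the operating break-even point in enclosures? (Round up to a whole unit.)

Each unit contributes £252.87 − £129.39 = £123.48.
Break-even volume = fixed costs ÷ CM per unit = £6,013,100 ÷ £123.48 = 48,696.95, so 48,697 enclosures.

48,697 enclosures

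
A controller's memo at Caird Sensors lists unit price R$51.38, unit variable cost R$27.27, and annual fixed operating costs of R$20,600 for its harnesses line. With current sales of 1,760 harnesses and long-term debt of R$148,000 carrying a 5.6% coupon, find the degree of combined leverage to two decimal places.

At 1,760 units, contribution = 1,760 × R$24.11 = R$42,433.60.
Subtracting fixed costs: EBIT = R$42,433.60 − R$20,600 = R$21,833.60. Interest = R$8,288.00, so EBIT − I = R$13,545.60.
DCL = contribution ÷ (EBIT − I) = R$42,433.60 ÷ R$13,545.60 = 3.1326.

3.13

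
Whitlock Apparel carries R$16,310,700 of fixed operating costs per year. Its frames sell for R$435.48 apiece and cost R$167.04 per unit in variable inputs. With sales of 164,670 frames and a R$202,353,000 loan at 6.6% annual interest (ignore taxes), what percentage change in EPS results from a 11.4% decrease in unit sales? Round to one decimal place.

-34.7%

At 164,670 units, contribution = 164,670 × R$268.44 = R$44,204,014.80.
Operating income = contribution − fixed costs = R$44,204,014.80 − R$16,310,700 = R$27,893,314.80.
After interest of R$13,355,298.00, pre-tax earnings = R$14,538,016.80.
Degree of combined leverage = contribution ÷ (EBIT − I) = R$44,204,014.80 ÷ R$14,538,016.80 = 3.0406.
EPS therefore changes by 3.0406 × (-11.4%) = -34.7%.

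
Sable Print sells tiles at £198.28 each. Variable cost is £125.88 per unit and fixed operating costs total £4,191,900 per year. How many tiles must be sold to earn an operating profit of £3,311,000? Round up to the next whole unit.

Each unit contributes £198.28 − £125.88 = £72.40.
Required volume = (fixed costs + target profit) ÷ CM = (£4,191,900 + £3,311,000) ÷ £72.40 = 103,631.22, so 103,632 tiles.

103,632 tiles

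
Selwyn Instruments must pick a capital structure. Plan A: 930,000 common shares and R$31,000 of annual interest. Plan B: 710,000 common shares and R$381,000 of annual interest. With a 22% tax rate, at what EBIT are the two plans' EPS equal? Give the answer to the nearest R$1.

R$1,510,545

At indifference, (EBIT − 31,000)(1 − t)/930,000 = (EBIT − 381,000)(1 − t)/710,000.
The (1 − t) factor cancels: (EBIT − 31,000) × 710,000 = (EBIT − 381,000) × 930,000.
EBIT × (930,000 − 710,000) = 381,000 × 930,000 − 31,000 × 710,000 = 332,320,000,000, so EBIT = 332,320,000,000 ÷ 220,000 = 1,510,545.45.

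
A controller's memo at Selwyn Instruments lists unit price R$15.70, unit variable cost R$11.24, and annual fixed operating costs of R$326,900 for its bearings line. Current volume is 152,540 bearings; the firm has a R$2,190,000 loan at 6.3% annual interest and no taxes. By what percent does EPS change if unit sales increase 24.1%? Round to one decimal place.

At 152,540 units, contribution = 152,540 × R$4.46 = R$680,328.40.
EBIT = R$680,328.40 − R$326,900 = R$353,428.40.
After interest of R$137,970.00, pre-tax earnings = R$215,458.40.
DCL = total CM / (EBIT − I) = R$680,328.40 / R$215,458.40 = 3.1576.
EPS therefore changes by 3.1576 × (+24.1%) = +76.1%.

+76.1%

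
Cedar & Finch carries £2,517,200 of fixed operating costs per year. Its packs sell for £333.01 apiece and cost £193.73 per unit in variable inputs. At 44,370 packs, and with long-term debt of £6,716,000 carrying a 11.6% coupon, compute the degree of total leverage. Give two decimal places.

At 44,370 units, contribution = 44,370 × £139.28 = £6,179,853.60.
EBIT = £6,179,853.60 − £2,517,200 = £3,662,653.60. Interest = £779,056.00, so EBIT − I = £2,883,597.60.
DCL = contribution ÷ (EBIT − I) = £6,179,853.60 ÷ £2,883,597.60 = 2.1431.

2.14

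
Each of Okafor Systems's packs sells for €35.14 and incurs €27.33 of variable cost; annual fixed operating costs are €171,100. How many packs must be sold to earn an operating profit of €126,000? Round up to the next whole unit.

38,041 packs

Contribution margin per unit = €35.14 − €27.33 = €7.81.
Required volume = (fixed costs + target profit) ÷ CM = (€171,100 + €126,000) ÷ €7.81 = 38,040.97, so 38,041 packs.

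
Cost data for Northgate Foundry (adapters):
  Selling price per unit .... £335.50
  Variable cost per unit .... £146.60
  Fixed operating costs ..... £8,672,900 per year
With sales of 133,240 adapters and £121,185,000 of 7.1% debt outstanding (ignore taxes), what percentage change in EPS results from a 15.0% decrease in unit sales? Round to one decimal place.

Total contribution margin = 133,240 × £188.90 = £25,169,036.00.
Operating income = contribution − fixed costs = £25,169,036.00 − £8,672,900 = £16,496,136.00.
Interest = £8,604,135.00, so EBIT − I = £7,892,001.00.
DCL = total CM / (EBIT − I) = £25,169,036.00 / £7,892,001.00 = 3.1892.
%ΔEPS = DCL × %ΔSales = 3.1892 × -15.0% = -47.8%.

-47.8%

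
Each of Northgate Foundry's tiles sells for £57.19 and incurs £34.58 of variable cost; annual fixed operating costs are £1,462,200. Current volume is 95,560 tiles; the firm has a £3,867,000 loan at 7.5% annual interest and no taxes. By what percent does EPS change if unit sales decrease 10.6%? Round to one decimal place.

-56.1%

At 95,560 units, contribution = 95,560 × £22.61 = £2,160,611.60.
EBIT = £2,160,611.60 − £1,462,200 = £698,411.60.
After interest of £290,025.00, pre-tax earnings = £408,386.60.
DCL = total CM / (EBIT − I) = £2,160,611.60 / £408,386.60 = 5.2906.
EPS therefore changes by 5.2906 × (-10.6%) = -56.1%.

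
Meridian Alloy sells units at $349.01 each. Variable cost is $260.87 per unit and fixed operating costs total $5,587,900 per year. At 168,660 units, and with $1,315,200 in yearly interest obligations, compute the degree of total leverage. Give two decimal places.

1.87

Contribution at this volume is 168,660 × $88.14 = $14,865,692.40.
Subtracting fixed costs: EBIT = $14,865,692.40 − $5,587,900 = $9,277,792.40. Interest = $1,315,200.00.
DOL = $14,865,692.40 ÷ $9,277,792.40 = 1.6023; DFL = $9,277,792.40 ÷ $7,962,592.40 = 1.1652.
DCL = DOL × DFL = 1.6023 × 1.1652 = 1.8670.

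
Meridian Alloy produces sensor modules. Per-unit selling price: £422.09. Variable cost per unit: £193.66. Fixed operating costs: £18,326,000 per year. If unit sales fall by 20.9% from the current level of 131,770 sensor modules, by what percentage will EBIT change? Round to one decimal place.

-53.4%

Contribution at this volume is 131,770 × £228.43 = £30,100,221.10.
EBIT = £30,100,221.10 − £18,326,000 = £11,774,221.10.
So DOL = total CM / EBIT = £30,100,221.10 / £11,774,221.10 = 2.5565.
%ΔEBIT = DOL × %ΔSales = 2.5565 × -20.9% = -53.4%.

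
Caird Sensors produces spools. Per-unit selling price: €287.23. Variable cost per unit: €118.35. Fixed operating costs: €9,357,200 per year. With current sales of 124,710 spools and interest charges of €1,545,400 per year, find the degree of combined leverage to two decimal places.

2.07

Total contribution margin = 124,710 × €168.88 = €21,061,024.80.
EBIT = €21,061,024.80 − €9,357,200 = €11,703,824.80. Interest = €1,545,400.00, so EBIT − I = €10,158,424.80.
Degree of total leverage = total CM / (EBIT − interest) = €21,061,024.80 / €10,158,424.80 = 2.0733.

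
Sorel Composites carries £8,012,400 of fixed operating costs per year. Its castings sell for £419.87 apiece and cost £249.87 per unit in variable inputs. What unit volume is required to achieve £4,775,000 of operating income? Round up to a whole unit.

Each unit contributes £419.87 − £249.87 = £170.00.
Required volume = (fixed costs + target profit) ÷ CM = (£8,012,400 + £4,775,000) ÷ £170.00 = 75,220.00, so 75,220 castings.

75,220 castings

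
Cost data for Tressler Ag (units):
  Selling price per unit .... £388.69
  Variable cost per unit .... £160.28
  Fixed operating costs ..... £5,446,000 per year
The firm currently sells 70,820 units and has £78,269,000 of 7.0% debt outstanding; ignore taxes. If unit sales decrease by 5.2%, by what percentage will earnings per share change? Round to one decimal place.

Total contribution margin = 70,820 × £228.41 = £16,175,996.20.
EBIT = £16,175,996.20 − £5,446,000 = £10,729,996.20.
Interest = £5,478,830.00, so EBIT − I = £5,251,166.20.
Degree of combined leverage = contribution ÷ (EBIT − I) = £16,175,996.20 ÷ £5,251,166.20 = 3.0805.
%ΔEPS = DCL × %ΔSales = 3.0805 × -5.2% = -16.0%.

-16.0%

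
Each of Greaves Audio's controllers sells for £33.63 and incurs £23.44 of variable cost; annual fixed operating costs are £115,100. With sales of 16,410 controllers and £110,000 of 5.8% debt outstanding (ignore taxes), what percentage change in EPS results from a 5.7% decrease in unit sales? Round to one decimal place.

At 16,410 units, contribution = 16,410 × £10.19 = £167,217.90.
Subtracting fixed costs: EBIT = £167,217.90 − £115,100 = £52,117.90.
After interest of £6,380.00, pre-tax earnings = £45,737.90.
DCL = total CM / (EBIT − I) = £167,217.90 / £45,737.90 = 3.6560.
%ΔEPS = DCL × %ΔSales = 3.6560 × -5.7% = -20.8%.

-20.8%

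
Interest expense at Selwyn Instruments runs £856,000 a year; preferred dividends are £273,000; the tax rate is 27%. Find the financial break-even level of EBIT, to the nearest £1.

£1,229,973

Preferred dividends are paid after tax, so their pre-tax equivalent is £273,000 ÷ (1 − 0.27) = £373,972.60.
EPS = 0 when EBIT covers interest plus the pre-tax preferred burden: £856,000 + £373,972.60 = £1,229,972.60.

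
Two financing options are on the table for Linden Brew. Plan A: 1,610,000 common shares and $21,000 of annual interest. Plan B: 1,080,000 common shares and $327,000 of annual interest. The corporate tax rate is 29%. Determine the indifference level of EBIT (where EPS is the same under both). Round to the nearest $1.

Set EPS_A = EPS_B: (EBIT − $21,000)(1 − 0.29) ÷ 1,610,000 = (EBIT − $327,000)(1 − 0.29) ÷ 1,080,000.
The (1 − t) factor cancels: (EBIT − 21,000) × 1,080,000 = (EBIT − 327,000) × 1,610,000.
Solving, EBIT = (327,000·1,610,000 − 21,000·1,080,000) / (1,610,000 − 1,080,000) = 503,790,000,000 / 530,000 = 950,547.17.

$950,547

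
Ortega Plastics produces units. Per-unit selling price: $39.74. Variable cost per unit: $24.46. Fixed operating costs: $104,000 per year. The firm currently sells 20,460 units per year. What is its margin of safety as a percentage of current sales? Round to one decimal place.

66.7%

Each unit contributes $39.74 − $24.46 = $15.28. Break-even units = $104,000 ÷ $15.28 = 6,806.28; break-even revenue = 6,806.28 × $39.74 = $270,481.68.
Actual sales revenue = 20,460 × $39.74 = $813,080.40.
Margin of safety = ($813,080.40 − $270,481.68) ÷ $813,080.40 = 66.7%.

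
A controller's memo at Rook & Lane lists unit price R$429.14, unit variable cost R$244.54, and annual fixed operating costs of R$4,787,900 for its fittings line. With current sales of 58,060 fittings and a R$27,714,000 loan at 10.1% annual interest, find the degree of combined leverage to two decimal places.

Total contribution margin = 58,060 × R$184.60 = R$10,717,876.00.
Operating income = contribution − fixed costs = R$10,717,876.00 − R$4,787,900 = R$5,929,976.00. Interest = R$2,799,114.00.
DOL = R$10,717,876.00 ÷ R$5,929,976.00 = 1.8074; DFL = R$5,929,976.00 ÷ R$3,130,862.00 = 1.8940.
Combined leverage = 1.8074 × 1.8940 = 3.4232.

3.42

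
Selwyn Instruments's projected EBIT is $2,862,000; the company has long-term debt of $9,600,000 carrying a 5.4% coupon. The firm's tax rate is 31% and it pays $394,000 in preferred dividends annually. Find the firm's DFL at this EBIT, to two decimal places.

Interest = $518,400.00.
Preferred dividends grossed up pre-tax: $394,000 / (1 − 0.31) = $571,014.49.
DFL = EBIT ÷ [EBIT − I − D_p/(1−t)] = $2,862,000 ÷ [$2,862,000 − $518,400.00 − $571,014.49] = $2,862,000 ÷ $1,772,585.51 = 1.6146.

1.61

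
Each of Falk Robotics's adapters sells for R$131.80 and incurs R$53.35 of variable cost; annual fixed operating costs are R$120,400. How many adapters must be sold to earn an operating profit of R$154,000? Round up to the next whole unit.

3,498 adapters

Contribution margin per unit = R$131.80 − R$53.35 = R$78.45.
Units = (FC + target) / CM = (R$120,400 + R$154,000) / R$78.45 = 3,497.77, so 3,498 adapters.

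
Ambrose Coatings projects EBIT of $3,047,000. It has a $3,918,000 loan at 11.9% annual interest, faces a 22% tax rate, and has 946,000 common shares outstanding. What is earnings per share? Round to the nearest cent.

Pre-tax income = $3,047,000 − $466,242.00 = $2,580,758.00.
After tax at 22%: net income = $2,580,758.00 × 0.78 = $2,012,991.24.
EPS = $2,012,991.24 ÷ 946,000 = $2.13.

$2.13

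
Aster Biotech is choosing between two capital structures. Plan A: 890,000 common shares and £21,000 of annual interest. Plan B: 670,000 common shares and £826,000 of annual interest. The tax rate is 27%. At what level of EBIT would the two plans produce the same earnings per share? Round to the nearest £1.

Set EPS_A = EPS_B: (EBIT − £21,000)(1 − 0.27) ÷ 890,000 = (EBIT − £826,000)(1 − 0.27) ÷ 670,000.
Cancelling (1 − t) and cross-multiplying: 670,000·(EBIT − 21,000) = 890,000·(EBIT − 826,000).
Solving, EBIT = (826,000·890,000 − 21,000·670,000) / (890,000 − 670,000) = 721,070,000,000 / 220,000 = 3,277,590.91.

£3,277,591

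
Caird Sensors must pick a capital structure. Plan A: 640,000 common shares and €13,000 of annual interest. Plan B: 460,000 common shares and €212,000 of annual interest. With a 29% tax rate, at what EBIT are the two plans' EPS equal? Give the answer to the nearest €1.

At indifference, (EBIT − 13,000)(1 − t)/640,000 = (EBIT − 212,000)(1 − t)/460,000.
Cancelling (1 − t) and cross-multiplying: 460,000·(EBIT − 13,000) = 640,000·(EBIT − 212,000).
EBIT × (640,000 − 460,000) = 212,000 × 640,000 − 13,000 × 460,000 = 129,700,000,000, so EBIT = 129,700,000,000 ÷ 180,000 = 720,555.56.

€720,556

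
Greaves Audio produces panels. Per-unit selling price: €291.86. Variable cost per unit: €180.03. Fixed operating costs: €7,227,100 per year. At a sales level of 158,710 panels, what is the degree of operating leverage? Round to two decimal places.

1.69

Total contribution margin = 158,710 × €111.83 = €17,748,539.30.
Subtracting fixed costs: EBIT = €17,748,539.30 − €7,227,100 = €10,521,439.30.
DOL = contribution ÷ EBIT = €17,748,539.30 ÷ €10,521,439.30 = 1.6869.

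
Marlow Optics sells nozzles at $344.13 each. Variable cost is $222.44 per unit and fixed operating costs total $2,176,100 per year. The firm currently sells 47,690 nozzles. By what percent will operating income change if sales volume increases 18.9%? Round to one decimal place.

At 47,690 units, contribution = 47,690 × $121.69 = $5,803,396.10.
Subtracting fixed costs: EBIT = $5,803,396.10 − $2,176,100 = $3,627,296.10.
So DOL = total CM / EBIT = $5,803,396.10 / $3,627,296.10 = 1.5999.
So EBIT moves 1.5999 × (+18.9%) = +30.2%.

+30.2%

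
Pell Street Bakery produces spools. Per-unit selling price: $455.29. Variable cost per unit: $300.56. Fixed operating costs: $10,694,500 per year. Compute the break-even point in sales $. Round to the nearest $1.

Contribution margin per unit = $455.29 − $300.56 = $154.73, a CM ratio of $154.73 ÷ $455.29 = 0.3398.
Break-even sales = FC ÷ CM ratio = $10,694,500 × $455.29 / $154.73 = $31,468,357.

$31,468,357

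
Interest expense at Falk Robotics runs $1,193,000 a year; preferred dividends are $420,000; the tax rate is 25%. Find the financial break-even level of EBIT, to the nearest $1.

Preferred dividends are paid after tax, so their pre-tax equivalent is $420,000 ÷ (1 − 0.25) = $560,000.00.
EPS = 0 when EBIT covers interest plus the pre-tax preferred burden: $1,193,000 + $560,000.00 = $1,753,000.00.

$1,753,000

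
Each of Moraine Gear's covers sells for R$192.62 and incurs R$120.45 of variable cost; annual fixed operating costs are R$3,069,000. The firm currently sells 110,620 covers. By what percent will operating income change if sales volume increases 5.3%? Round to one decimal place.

+8.6%

At 110,620 units, contribution = 110,620 × R$72.17 = R$7,983,445.40.
Subtracting fixed costs: EBIT = R$7,983,445.40 − R$3,069,000 = R$4,914,445.40.
DOL = contribution ÷ EBIT = R$7,983,445.40 ÷ R$4,914,445.40 = 1.6245.
Operating income changes by 1.6245 × +5.3% = +8.6%.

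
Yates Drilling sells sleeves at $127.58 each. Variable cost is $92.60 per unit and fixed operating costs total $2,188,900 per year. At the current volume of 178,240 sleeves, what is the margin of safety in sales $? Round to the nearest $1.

Each unit contributes $127.58 − $92.60 = $34.98. Break-even units = $2,188,900 ÷ $34.98 = 62,575.76; break-even revenue = 62,575.76 × $127.58 = $7,983,415.15.
Current sales = 178,240 × $127.58 = $22,739,859.20.
Margin of safety = $22,739,859.20 − $7,983,415.15 = $14,756,444.

$14,756,444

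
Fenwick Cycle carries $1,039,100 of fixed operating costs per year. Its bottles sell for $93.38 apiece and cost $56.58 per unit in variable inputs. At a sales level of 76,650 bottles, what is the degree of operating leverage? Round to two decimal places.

Contribution at this volume is 76,650 × $36.80 = $2,820,720.00.
Operating income = contribution − fixed costs = $2,820,720.00 − $1,039,100 = $1,781,620.00.
Degree of operating leverage = $2,820,720.00 / $1,781,620.00 = 1.5832.

1.58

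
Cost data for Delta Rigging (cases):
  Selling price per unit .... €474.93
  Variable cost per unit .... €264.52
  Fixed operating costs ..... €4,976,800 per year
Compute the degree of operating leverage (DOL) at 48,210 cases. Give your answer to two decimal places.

1.96

Total contribution margin = 48,210 × €210.41 = €10,143,866.10.
EBIT = €10,143,866.10 − €4,976,800 = €5,167,066.10.
So DOL = total CM / EBIT = €10,143,866.10 / €5,167,066.10 = 1.9632.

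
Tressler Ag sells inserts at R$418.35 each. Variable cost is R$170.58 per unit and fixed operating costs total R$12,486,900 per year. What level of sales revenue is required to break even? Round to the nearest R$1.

CM per unit = R$418.35 − R$170.58 = R$247.77; CM ratio = R$247.77 / R$418.35 = 0.5923.
Break-even sales = FC ÷ CM ratio = R$12,486,900 × R$418.35 / R$247.77 = R$21,083,645.

R$21,083,645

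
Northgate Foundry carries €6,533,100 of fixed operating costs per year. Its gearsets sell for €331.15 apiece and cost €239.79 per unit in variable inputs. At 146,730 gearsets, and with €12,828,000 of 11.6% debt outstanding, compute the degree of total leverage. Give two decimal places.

At 146,730 units, contribution = 146,730 × €91.36 = €13,405,252.80.
Subtracting fixed costs: EBIT = €13,405,252.80 − €6,533,100 = €6,872,152.80. Interest = €1,488,048.00.
DOL = €13,405,252.80 ÷ €6,872,152.80 = 1.9507; DFL = €6,872,152.80 ÷ €5,384,104.80 = 1.2764.
Combined leverage = 1.9507 × 1.2764 = 2.4899.

2.49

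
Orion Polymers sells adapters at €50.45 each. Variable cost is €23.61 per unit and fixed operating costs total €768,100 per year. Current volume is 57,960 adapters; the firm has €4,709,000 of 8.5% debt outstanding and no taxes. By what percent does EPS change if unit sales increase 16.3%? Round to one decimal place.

Contribution at this volume is 57,960 × €26.84 = €1,555,646.40.
EBIT = €1,555,646.40 − €768,100 = €787,546.40.
After interest of €400,265.00, pre-tax earnings = €387,281.40.
DCL = total CM / (EBIT − I) = €1,555,646.40 / €387,281.40 = 4.0168.
EPS therefore changes by 4.0168 × (+16.3%) = +65.5%.

+65.5%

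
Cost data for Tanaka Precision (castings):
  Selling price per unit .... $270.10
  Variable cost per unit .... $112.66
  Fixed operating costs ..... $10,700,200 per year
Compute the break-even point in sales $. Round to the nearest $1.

$18,356,987

CM per unit = $270.10 − $112.66 = $157.44; CM ratio = $157.44 / $270.10 = 0.5829.
Break-even sales = FC ÷ CM ratio = $10,700,200 × $270.10 / $157.44 = $18,356,987.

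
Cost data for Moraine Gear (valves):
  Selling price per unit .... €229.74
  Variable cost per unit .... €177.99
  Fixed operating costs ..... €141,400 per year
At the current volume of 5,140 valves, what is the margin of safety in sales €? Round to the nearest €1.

Unit CM = price − variable cost = €229.74 − €177.99 = €51.75. Break-even units = €141,400 ÷ €51.75 = 2,732.37; break-even revenue = 2,732.37 × €229.74 = €627,734.03.
Current sales = 5,140 × €229.74 = €1,180,863.60.
Margin of safety = €1,180,863.60 − €627,734.03 = €553,130.

€553,130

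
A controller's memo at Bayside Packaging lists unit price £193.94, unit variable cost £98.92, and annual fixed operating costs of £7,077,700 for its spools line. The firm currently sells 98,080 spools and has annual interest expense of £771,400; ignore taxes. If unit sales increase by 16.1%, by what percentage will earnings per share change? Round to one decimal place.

At 98,080 units, contribution = 98,080 × £95.02 = £9,319,561.60.
Subtracting fixed costs: EBIT = £9,319,561.60 − £7,077,700 = £2,241,861.60.
Interest = £771,400.00, so EBIT − I = £1,470,461.60.
Degree of combined leverage = contribution ÷ (EBIT − I) = £9,319,561.60 ÷ £1,470,461.60 = 6.3378.
%ΔEPS = DCL × %ΔSales = 6.3378 × +16.1% = +102.0%.

+102.0%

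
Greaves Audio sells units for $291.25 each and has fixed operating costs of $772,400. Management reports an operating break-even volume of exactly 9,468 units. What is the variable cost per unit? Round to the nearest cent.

At break-even, FC = Q × (P − VC), so P − VC = $772,400 ÷ 9,468 = $81.5801.
Hence VC = price − CM = $291.25 − $81.5801 = $209.67.

$209.67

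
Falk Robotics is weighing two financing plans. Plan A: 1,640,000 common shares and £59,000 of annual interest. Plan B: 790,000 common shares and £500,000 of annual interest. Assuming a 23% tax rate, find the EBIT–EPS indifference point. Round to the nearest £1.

Set EPS_A = EPS_B: (EBIT − £59,000)(1 − 0.23) ÷ 1,640,000 = (EBIT − £500,000)(1 − 0.23) ÷ 790,000.
Cancelling (1 − t) and cross-multiplying: 790,000·(EBIT − 59,000) = 1,640,000·(EBIT − 500,000).
EBIT × (1,640,000 − 790,000) = 500,000 × 1,640,000 − 59,000 × 790,000 = 773,390,000,000, so EBIT = 773,390,000,000 ÷ 850,000 = 909,870.59.

£909,871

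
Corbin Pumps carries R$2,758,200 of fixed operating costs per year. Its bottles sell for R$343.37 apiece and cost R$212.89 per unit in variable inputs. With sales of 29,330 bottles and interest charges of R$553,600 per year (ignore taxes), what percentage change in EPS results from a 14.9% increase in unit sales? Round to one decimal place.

+110.7%

Total contribution margin = 29,330 × R$130.48 = R$3,826,978.40.
EBIT = R$3,826,978.40 − R$2,758,200 = R$1,068,778.40.
Interest = R$553,600.00, so EBIT − I = R$515,178.40.
DCL = total CM / (EBIT − I) = R$3,826,978.40 / R$515,178.40 = 7.4285.
%ΔEPS = DCL × %ΔSales = 7.4285 × +14.9% = +110.7%.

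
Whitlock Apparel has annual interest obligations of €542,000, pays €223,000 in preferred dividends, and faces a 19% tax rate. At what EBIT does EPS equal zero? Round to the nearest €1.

€817,309

Preferred dividends are paid after tax, so their pre-tax equivalent is €223,000 ÷ (1 − 0.19) = €275,308.64.
EPS = 0 when EBIT covers interest plus the pre-tax preferred burden: €542,000 + €275,308.64 = €817,308.64.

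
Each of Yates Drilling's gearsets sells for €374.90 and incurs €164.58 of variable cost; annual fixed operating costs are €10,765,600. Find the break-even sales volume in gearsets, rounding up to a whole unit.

Unit CM = price − variable cost = €374.90 − €164.58 = €210.32.
Units to break even: €10,765,600 ÷ €210.32 = 51,186.76, rounded up to 51,187.

51,187 gearsets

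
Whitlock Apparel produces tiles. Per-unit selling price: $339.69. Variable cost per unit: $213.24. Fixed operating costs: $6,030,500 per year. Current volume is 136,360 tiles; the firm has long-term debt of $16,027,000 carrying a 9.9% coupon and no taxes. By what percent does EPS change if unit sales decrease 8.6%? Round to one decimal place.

Contribution at this volume is 136,360 × $126.45 = $17,242,722.00.
Subtracting fixed costs: EBIT = $17,242,722.00 − $6,030,500 = $11,212,222.00.
After interest of $1,586,673.00, pre-tax earnings = $9,625,549.00.
Degree of combined leverage = contribution ÷ (EBIT − I) = $17,242,722.00 ÷ $9,625,549.00 = 1.7913.
EPS therefore changes by 1.7913 × (-8.6%) = -15.4%.

-15.4%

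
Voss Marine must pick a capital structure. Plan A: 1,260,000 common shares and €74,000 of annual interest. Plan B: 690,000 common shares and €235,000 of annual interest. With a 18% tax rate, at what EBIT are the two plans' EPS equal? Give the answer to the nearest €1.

At indifference, (EBIT − 74,000)(1 − t)/1,260,000 = (EBIT − 235,000)(1 − t)/690,000.
The (1 − t) factor cancels: (EBIT − 74,000) × 690,000 = (EBIT − 235,000) × 1,260,000.
EBIT × (1,260,000 − 690,000) = 235,000 × 1,260,000 − 74,000 × 690,000 = 245,040,000,000, so EBIT = 245,040,000,000 ÷ 570,000 = 429,894.74.

€429,895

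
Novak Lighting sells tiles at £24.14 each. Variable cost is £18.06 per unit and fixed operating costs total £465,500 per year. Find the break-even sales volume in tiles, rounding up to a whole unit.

Contribution margin per unit = £24.14 − £18.06 = £6.08.
Break-even Q = £465,500 / £6.08 = 76,562.50 → 76,563 tiles.

76,563 tiles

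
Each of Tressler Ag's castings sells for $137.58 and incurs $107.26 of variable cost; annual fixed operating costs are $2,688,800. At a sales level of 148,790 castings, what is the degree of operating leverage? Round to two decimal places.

2.48

Contribution at this volume is 148,790 × $30.32 = $4,511,312.80.
Operating income = contribution − fixed costs = $4,511,312.80 − $2,688,800 = $1,822,512.80.
So DOL = total CM / EBIT = $4,511,312.80 / $1,822,512.80 = 2.4753.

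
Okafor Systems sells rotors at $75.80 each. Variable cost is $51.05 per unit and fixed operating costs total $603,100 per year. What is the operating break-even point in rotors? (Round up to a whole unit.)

Each unit contributes $75.80 − $51.05 = $24.75.
Units to break even: $603,100 ÷ $24.75 = 24,367.68, rounded up to 24,368.

24,368 rotors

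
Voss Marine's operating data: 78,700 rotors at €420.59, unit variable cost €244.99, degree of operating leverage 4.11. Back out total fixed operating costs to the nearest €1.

Total contribution margin = 78,700 × €175.60 = €13,819,720.00.
DOL = contribution / EBIT, so EBIT = €13,819,720.00 / 4.11 = €3,362,462.29.
Fixed costs = CM − EBIT = €13,819,720.00 − €3,362,462.29 = €10,457,258.

€10,457,258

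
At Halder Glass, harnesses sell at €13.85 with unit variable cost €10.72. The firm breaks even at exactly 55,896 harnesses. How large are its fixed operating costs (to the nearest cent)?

Each unit contributes €13.85 − €10.72 = €3.13.
Since BE = FC / CM, FC = 55,896 × €3.13 = €174,954.48.

€174,954.48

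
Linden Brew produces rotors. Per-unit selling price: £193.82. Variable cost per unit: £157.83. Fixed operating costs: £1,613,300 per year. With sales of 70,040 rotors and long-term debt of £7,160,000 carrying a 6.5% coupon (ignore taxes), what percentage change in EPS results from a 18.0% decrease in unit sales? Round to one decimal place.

-102.6%

Contribution at this volume is 70,040 × £35.99 = £2,520,739.60.
EBIT = £2,520,739.60 − £1,613,300 = £907,439.60.
After interest of £465,400.00, pre-tax earnings = £442,039.60.
DCL = total CM / (EBIT − I) = £2,520,739.60 / £442,039.60 = 5.7025.
%ΔEPS = DCL × %ΔSales = 5.7025 × -18.0% = -102.6%.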